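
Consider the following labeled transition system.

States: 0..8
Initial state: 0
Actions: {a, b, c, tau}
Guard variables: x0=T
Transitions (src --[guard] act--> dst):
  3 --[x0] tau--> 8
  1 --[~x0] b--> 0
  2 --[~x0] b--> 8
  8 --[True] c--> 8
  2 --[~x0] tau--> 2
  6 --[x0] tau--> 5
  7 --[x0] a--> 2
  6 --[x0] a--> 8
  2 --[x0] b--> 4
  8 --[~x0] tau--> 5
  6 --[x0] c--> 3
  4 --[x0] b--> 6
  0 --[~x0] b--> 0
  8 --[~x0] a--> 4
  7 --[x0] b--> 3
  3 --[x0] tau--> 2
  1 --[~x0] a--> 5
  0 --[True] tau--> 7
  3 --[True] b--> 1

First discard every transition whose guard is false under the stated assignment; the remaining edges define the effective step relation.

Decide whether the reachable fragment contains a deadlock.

Answer: DEADLOCK at state 1

Analysis:
Reachable = {0,1,2,3,4,5,6,7,8}
  0: tau→7  [1 exit(s)]
  1: ∅  [no exit]
  2: b→4  [1 exit(s)]
  3: b→1  tau→2  tau→8  [3 exit(s)]
  4: b→6  [1 exit(s)]
  5: ∅  [no exit]
  6: a→8  c→3  tau→5  [3 exit(s)]
  7: a→2  b→3  [2 exit(s)]
  8: c→8  [1 exit(s)]
Path to 1: tau·b·b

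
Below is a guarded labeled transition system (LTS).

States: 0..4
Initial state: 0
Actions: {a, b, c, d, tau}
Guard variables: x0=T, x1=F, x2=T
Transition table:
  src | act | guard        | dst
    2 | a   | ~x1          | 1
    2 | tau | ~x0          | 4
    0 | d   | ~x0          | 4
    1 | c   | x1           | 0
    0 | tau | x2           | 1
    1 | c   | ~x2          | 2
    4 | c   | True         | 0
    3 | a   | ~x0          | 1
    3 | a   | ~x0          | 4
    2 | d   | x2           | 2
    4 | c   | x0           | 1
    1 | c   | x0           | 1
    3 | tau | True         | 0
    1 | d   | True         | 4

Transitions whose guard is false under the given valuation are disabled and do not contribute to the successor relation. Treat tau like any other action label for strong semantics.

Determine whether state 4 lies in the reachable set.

After dropping false guards: 8 live edges.
L0 = {0}
L1 = {1}  total {0,1}
L2 = {4}  total {0,1,4}
Reach set: {0,1,4}
witness 4: tau·d

Answer: REACHABLE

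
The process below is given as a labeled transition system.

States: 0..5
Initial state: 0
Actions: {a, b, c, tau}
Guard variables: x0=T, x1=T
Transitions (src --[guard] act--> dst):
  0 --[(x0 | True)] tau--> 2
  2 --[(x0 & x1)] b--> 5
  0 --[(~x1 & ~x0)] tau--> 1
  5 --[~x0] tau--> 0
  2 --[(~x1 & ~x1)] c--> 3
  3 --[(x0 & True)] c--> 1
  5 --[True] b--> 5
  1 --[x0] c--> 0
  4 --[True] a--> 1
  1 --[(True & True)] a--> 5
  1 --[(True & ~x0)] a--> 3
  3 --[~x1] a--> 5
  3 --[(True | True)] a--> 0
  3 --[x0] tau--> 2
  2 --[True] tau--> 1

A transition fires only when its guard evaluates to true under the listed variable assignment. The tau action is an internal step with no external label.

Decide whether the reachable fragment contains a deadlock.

Reach set: {0,1,2,5}
  0: tau→2  [1 exit(s)]
  1: a→5  c→0  [2 exit(s)]
  2: b→5  tau→1  [2 exit(s)]
  5: b→5  [1 exit(s)]

Answer: DEADLOCK-FREE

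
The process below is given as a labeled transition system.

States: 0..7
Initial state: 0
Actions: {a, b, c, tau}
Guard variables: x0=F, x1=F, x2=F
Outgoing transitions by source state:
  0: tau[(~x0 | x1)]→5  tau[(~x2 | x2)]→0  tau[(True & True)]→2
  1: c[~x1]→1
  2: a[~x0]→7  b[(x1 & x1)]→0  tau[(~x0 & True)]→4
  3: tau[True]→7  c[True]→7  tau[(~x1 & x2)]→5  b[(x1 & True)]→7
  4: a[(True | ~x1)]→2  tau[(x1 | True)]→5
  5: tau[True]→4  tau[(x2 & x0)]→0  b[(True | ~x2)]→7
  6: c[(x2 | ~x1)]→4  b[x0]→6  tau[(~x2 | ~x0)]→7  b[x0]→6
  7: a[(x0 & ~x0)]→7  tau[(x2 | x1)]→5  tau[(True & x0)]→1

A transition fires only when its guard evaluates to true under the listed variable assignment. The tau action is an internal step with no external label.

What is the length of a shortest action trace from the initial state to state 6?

Answer: UNREACHABLE

Analysis:
BFS to 6:
  Layer 0: {0}
  Layer 1: {2,5}
  Layer 2: {4,7}
6 never appears.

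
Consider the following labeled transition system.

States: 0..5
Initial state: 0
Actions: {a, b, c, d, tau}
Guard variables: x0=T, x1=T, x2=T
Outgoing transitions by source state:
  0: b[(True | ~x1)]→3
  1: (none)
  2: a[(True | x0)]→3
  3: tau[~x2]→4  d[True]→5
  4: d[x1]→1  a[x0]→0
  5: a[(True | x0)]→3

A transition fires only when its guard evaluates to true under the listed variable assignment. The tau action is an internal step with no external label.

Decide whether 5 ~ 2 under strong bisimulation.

Bisimulation quotient by refinement:
  P[0] = {{0,1,2,3,4,5}}
  P[1] = {{0},{1},{2,5},{3},{4}}
stable after 2 split(s): 5 block(s)
[5]={2,5}  [2]={2,5}

Answer: BISIMILAR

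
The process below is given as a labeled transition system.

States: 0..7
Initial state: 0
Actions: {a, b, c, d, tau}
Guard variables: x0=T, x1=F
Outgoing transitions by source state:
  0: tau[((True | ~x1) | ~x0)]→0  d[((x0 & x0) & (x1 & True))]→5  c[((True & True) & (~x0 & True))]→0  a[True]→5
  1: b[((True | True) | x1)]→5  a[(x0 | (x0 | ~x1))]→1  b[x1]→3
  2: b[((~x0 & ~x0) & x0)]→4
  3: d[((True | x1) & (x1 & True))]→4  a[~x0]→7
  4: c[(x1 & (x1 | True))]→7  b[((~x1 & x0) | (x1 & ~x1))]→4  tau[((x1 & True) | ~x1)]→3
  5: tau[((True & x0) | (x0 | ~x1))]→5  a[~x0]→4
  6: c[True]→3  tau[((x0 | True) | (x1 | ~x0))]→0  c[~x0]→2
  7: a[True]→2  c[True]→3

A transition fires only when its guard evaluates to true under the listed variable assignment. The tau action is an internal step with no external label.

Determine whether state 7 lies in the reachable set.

After dropping false guards: 11 live edges.
Layer 0: {0}
Layer 1: {5}  cumulative {0,5}
Reachable = {0,5}

Answer: UNREACHABLE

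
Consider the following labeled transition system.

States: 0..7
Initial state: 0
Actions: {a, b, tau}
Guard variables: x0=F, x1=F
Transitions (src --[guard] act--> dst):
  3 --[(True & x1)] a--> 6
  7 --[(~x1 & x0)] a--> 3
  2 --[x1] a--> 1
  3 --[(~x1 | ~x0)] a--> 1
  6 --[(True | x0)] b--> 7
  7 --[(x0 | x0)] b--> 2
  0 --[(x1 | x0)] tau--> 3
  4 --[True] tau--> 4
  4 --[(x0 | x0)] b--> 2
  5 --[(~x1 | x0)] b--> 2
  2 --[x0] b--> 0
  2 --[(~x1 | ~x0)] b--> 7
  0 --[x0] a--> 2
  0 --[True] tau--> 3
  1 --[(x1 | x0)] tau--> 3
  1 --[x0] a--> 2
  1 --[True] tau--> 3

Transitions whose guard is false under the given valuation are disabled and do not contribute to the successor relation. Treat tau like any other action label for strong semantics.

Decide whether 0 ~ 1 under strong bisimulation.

Bisimulation quotient by refinement:
  P[0] = {{0,1,2,3,4,5,6,7}}
  P[1] = {{0,1,4},{2,5,6},{3},{7}}
  P[2] = {{0,1},{2,6},{3},{4},{5},{7}}
6 equivalence class(es) (converged in 3)
0∈{0,1}, 1∈{0,1}

Answer: BISIMILAR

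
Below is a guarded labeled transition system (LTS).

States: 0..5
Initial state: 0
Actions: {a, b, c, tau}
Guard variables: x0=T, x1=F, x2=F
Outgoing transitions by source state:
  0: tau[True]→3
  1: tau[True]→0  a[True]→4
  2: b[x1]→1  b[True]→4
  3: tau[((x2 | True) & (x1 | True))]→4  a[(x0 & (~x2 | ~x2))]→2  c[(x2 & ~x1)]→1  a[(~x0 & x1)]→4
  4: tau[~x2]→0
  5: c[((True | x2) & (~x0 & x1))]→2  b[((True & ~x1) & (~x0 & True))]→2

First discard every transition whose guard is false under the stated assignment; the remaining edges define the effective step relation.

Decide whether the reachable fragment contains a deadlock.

Answer: DEADLOCK-FREE

Working:
R = {0,2,3,4}
  0: tau→3  [1 exit(s)]
  2: b→4  [1 exit(s)]
  3: a→2  tau→4  [2 exit(s)]
  4: tau→0  [1 exit(s)]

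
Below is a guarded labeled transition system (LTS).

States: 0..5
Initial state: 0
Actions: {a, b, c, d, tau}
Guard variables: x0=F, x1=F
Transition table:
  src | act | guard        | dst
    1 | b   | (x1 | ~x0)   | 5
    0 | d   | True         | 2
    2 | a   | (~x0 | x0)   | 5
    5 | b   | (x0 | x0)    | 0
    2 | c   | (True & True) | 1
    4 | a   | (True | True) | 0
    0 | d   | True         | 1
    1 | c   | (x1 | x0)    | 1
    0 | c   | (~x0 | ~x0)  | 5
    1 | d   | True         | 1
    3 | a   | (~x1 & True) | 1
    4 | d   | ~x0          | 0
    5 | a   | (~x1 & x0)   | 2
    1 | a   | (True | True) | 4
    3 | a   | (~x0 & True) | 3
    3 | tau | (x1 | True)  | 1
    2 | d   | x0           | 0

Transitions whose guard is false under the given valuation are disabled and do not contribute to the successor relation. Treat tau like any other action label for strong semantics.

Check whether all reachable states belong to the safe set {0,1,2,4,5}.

Inv-set: {0,1,2,4,5}
Reach set: {0,1,2,4,5}
  0: ✓
  1: ✓
  2: ✓
  4: ✓
  5: ✓

Answer: INVARIANT HOLDS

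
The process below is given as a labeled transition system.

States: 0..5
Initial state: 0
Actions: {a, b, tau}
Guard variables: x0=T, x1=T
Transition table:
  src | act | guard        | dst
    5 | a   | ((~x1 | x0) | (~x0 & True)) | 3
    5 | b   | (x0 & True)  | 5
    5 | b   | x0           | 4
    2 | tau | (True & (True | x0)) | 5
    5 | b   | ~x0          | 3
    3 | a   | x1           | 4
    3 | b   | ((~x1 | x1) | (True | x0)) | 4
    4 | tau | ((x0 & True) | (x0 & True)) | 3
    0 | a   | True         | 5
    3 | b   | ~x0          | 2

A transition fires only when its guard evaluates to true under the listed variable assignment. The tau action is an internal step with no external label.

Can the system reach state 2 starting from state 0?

Guard filter leaves 8 enabled edge(s).
L0 = {0}
L1 = {5}  total {0,5}
L2 = {3,4}  total {0,3,4,5}
R = {0,3,4,5}

Answer: UNREACHABLE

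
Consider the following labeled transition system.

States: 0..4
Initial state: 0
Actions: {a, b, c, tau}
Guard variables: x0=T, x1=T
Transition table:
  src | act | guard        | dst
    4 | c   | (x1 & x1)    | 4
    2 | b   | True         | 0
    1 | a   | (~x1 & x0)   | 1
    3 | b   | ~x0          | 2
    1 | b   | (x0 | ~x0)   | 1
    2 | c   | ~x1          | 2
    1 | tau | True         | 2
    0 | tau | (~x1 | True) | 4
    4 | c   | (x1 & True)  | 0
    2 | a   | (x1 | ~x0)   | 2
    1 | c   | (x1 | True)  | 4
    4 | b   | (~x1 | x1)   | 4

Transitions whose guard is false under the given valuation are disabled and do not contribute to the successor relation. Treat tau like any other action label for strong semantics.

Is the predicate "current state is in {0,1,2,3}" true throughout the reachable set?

Answer: INVARIANT VIOLATED at state 4

Analysis:
Inv-set: {0,1,2,3}
Reach set: {0,4}
  0: safe
  4: ✗ unsafe
reach 4 via tau — violates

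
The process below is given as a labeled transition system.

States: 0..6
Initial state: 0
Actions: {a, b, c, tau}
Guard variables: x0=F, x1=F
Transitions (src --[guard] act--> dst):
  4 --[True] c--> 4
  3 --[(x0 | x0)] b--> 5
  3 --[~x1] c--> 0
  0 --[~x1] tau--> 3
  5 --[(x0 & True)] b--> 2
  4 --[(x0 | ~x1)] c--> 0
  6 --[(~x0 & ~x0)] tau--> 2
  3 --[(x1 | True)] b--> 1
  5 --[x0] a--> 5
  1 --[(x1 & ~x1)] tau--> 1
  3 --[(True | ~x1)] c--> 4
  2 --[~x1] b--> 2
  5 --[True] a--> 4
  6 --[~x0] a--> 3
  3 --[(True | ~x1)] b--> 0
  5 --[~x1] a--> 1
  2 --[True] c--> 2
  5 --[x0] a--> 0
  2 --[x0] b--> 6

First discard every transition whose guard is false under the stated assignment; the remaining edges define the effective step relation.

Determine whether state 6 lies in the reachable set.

Answer: UNREACHABLE

Analysis:
13 transition(s) survive guard evaluation.
depth 0: {0}
depth 1: {3}  total {0,3}
depth 2: {1,4}  total {0,1,3,4}
R = {0,1,3,4}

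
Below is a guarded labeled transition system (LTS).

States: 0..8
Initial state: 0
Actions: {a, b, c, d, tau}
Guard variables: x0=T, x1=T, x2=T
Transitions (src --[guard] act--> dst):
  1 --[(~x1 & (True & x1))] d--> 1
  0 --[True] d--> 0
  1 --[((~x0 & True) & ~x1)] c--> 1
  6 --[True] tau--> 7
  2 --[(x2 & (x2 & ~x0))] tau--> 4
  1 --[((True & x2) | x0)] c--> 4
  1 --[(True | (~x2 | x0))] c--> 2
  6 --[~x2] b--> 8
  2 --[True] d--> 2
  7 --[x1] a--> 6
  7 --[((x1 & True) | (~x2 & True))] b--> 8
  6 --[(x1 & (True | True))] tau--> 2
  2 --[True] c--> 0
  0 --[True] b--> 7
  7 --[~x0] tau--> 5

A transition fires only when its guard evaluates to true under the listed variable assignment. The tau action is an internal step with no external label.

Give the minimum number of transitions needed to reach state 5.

BFS to 5:
  L0 = {0}
  L1 = {7}
  L2 = {6,8}
  L3 = {2}
5 never appears.

Answer: UNREACHABLE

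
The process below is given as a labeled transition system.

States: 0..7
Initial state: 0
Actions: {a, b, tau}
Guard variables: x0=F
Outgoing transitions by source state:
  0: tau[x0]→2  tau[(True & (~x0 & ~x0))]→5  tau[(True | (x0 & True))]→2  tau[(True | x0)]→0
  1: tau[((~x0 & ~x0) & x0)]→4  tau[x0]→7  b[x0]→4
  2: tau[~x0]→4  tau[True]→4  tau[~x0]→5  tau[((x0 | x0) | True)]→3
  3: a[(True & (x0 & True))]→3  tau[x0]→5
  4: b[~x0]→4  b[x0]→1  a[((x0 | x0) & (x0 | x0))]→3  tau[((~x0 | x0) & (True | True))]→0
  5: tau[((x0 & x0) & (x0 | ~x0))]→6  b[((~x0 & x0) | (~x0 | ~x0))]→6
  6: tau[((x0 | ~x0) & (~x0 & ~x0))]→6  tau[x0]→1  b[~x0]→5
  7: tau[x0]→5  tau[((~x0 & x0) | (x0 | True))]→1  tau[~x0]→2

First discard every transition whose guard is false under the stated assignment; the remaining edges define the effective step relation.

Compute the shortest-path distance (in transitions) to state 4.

Answer: 2

Analysis:
Breadth-first toward 4:
  depth 0: {0}
  depth 1: {2,5}
  depth 2: {3,4,6}
depth(4)=2, e.g. tau·tau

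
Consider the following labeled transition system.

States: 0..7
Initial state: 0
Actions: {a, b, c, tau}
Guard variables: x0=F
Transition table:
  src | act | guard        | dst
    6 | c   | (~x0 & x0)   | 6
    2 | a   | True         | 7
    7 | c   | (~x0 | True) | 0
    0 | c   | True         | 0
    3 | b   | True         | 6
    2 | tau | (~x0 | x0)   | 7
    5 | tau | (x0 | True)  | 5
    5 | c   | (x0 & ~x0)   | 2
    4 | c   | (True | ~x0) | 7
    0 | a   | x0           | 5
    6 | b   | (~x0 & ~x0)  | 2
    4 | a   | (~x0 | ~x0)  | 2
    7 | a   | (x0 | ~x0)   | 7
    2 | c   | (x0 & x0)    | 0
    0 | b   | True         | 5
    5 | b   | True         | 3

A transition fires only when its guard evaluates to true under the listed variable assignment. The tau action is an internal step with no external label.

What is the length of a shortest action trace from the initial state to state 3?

Answer: 2

Trace:
Layered search for 3:
  Layer 0: {0}
  Layer 1: {5}
  Layer 2: {3}
depth(3)=2, e.g. b·b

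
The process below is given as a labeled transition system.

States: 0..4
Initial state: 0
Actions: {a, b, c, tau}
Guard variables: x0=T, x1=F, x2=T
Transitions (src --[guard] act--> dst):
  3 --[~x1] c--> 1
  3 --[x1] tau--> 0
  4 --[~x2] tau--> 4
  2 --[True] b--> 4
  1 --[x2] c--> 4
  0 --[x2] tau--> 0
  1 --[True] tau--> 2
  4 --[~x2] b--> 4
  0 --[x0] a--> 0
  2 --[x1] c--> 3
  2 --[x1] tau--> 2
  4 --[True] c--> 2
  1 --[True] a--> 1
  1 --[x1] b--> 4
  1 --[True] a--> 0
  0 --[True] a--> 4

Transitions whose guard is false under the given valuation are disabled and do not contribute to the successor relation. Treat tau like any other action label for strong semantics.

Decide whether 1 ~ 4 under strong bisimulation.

Answer: NOT BISIMILAR

Analysis:
Refine partition for ~:
  π0 = {{0,1,2,3,4}}
  π1 = {{0},{1},{2},{3,4}}
  π2 = {{0},{1},{2},{3},{4}}
5 equivalence class(es) (converged in 3)
[1]={1}  [4]={4}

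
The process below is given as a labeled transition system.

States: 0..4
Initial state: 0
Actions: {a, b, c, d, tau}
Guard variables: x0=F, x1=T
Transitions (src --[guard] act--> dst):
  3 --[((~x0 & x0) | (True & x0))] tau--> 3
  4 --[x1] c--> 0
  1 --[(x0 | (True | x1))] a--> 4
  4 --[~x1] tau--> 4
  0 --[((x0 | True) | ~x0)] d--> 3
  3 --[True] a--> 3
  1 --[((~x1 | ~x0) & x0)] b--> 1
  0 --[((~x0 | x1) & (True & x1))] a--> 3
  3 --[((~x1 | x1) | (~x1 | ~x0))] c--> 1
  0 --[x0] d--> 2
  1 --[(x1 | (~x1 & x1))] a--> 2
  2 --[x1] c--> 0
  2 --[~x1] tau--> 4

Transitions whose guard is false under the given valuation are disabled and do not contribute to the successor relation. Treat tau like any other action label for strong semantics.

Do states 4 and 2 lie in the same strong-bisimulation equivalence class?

Refine partition for ~:
  P[0] = {{0,1,2,3,4}}
  P[1] = {{0},{1},{2,4},{3}}
Fixed point at round 2; 4 class(es).
class of 4: {2,4}; class of 2: {2,4}

Answer: BISIMILAR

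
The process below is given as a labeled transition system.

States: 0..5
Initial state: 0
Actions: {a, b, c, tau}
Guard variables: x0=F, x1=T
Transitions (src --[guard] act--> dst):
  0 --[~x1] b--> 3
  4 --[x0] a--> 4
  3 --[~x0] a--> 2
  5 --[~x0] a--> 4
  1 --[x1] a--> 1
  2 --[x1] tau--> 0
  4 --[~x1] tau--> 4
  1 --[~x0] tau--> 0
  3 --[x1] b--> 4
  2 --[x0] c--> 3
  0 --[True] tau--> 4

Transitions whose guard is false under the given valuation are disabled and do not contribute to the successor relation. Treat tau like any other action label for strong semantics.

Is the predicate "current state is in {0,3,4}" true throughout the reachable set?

Inv-set: {0,3,4}
R = {0,4}
  0: ok
  4: ok

Answer: INVARIANT HOLDS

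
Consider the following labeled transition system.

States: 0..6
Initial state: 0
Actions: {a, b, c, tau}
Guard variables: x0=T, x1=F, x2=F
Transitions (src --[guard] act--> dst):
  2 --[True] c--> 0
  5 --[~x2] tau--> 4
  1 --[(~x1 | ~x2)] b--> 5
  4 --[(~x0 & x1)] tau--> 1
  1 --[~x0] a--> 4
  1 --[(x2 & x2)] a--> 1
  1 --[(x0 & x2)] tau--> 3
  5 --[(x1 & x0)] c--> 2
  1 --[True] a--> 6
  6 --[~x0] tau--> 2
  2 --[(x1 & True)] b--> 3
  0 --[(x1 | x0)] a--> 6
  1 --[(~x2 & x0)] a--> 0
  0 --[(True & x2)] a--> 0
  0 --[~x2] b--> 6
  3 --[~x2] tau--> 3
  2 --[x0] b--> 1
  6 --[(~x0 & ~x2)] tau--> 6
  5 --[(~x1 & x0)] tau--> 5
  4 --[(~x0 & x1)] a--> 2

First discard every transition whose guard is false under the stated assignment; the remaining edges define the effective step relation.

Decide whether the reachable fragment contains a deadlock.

R = {0,6}
  0: a→6  b→6  [2 out]
  6: ∅  [no exit]
trace reaching 6: a

Answer: DEADLOCK at state 6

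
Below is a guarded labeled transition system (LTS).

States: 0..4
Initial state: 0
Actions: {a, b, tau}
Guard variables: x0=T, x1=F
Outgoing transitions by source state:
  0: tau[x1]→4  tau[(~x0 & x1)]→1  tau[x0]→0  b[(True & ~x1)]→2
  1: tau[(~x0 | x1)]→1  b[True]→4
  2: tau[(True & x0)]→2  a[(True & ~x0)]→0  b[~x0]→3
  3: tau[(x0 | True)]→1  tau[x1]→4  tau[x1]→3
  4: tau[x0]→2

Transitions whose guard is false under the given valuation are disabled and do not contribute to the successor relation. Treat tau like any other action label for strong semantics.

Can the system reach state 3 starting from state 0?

Answer: UNREACHABLE

Analysis:
Guard filter leaves 6 enabled edge(s).
depth 0: {0}
depth 1: {2}  cumulative {0,2}
Reach set: {0,2}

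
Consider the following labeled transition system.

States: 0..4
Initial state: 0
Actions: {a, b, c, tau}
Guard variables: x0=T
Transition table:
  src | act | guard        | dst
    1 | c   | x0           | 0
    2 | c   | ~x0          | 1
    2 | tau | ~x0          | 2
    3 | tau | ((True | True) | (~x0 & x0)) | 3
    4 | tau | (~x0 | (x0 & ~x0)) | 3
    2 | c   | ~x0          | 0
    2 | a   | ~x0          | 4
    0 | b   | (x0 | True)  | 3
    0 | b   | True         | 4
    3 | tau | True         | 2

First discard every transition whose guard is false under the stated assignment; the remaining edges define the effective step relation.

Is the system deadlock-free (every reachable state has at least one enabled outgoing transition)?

Answer: DEADLOCK at state 2

Working:
R = {0,2,3,4}
  0: b→3  b→4  [2 exit(s)]
  2: ∅  [STUCK]
  3: tau→2  tau→3  [2 exit(s)]
  4: ∅  [STUCK]
Path to 2: b·tau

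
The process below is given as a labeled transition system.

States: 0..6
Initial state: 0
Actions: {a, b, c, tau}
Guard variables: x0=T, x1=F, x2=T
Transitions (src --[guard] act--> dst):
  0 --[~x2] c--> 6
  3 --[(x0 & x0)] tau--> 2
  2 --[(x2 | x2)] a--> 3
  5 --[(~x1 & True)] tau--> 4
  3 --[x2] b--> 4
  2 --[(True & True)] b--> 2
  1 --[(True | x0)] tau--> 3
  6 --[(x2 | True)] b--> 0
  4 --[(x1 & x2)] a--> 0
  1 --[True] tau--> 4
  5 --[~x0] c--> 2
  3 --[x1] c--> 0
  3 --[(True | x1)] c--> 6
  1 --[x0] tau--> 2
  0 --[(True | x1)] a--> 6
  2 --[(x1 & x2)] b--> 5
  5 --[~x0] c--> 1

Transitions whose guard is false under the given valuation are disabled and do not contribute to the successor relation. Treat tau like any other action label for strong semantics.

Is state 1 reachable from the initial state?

11 transition(s) survive guard evaluation.
depth 0: {0}
depth 1: {6}  total {0,6}
Reach set: {0,6}

Answer: UNREACHABLE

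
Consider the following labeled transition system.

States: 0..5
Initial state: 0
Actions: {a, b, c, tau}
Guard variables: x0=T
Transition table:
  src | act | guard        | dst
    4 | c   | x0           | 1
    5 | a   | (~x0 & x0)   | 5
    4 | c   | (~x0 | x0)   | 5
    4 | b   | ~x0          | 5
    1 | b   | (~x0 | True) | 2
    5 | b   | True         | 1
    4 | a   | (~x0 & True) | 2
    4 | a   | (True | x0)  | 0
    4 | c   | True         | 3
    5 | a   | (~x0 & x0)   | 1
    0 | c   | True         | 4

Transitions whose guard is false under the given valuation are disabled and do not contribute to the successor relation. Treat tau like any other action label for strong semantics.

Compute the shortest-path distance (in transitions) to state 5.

Answer: 2

Trace:
Breadth-first toward 5:
  L0 = {0}
  L1 = {4}
  L2 = {1,3,5}
depth(5)=2, e.g. c·c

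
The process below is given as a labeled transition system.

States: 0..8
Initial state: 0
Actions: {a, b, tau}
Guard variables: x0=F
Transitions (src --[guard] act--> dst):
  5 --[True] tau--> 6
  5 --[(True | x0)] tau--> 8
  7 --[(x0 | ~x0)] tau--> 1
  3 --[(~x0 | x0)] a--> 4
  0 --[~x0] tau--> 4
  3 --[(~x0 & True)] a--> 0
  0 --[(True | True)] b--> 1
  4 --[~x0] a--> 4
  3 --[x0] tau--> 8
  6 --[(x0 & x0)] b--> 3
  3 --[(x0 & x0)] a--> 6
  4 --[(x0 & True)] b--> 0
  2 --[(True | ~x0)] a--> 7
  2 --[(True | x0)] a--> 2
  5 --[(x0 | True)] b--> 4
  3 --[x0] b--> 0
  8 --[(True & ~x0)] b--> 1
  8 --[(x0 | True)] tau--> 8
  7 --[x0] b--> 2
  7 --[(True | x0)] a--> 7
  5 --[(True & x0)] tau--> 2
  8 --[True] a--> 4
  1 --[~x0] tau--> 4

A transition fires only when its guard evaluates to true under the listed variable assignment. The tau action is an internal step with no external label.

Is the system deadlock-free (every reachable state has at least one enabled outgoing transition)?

R = {0,1,4}
  0: b→1  tau→4  [2 exit(s)]
  1: tau→4  [1 exit(s)]
  4: a→4  [1 exit(s)]

Answer: DEADLOCK-FREE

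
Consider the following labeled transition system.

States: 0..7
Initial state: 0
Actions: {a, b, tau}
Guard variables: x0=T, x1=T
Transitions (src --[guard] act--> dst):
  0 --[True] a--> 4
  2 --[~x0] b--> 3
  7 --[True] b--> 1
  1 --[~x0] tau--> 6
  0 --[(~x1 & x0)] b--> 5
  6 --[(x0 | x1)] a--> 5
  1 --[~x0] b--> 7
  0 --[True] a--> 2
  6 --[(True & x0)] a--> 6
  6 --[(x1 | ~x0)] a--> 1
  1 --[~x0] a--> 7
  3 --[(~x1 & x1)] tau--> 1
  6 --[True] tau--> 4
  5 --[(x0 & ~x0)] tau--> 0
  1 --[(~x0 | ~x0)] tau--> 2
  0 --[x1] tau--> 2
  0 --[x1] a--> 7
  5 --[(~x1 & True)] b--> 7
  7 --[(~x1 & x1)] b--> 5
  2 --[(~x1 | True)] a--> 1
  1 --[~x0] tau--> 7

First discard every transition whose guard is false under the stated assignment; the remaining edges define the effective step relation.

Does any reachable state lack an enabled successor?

Answer: DEADLOCK at state 1

Working:
R = {0,1,2,4,7}
  0: a→2  a→4  a→7  tau→2  [deg 4]
  1: ∅  [STUCK]
  2: a→1  [deg 1]
  4: ∅  [STUCK]
  7: b→1  [deg 1]
trace reaching 1: a·a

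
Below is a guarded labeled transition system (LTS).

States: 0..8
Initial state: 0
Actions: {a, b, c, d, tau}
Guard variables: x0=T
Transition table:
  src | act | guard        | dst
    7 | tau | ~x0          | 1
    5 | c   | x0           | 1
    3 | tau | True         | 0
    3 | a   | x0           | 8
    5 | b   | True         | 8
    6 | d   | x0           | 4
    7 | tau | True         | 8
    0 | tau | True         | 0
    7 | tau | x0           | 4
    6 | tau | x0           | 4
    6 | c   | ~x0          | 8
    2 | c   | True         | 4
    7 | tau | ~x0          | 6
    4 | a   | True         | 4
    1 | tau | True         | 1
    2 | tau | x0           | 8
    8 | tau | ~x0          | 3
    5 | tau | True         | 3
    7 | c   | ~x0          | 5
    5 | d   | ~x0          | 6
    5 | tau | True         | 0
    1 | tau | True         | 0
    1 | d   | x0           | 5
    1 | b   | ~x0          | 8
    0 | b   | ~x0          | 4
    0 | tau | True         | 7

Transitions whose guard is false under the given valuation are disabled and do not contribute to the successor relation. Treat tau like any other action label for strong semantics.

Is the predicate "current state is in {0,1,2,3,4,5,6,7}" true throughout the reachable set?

Answer: INVARIANT VIOLATED at state 8

Trace:
Safe = {0,1,2,3,4,5,6,7}
Reach set: {0,4,7,8}
  0: ✓
  4: ✓
  7: ✓
  8: outside
reach 8 via tau·tau — violates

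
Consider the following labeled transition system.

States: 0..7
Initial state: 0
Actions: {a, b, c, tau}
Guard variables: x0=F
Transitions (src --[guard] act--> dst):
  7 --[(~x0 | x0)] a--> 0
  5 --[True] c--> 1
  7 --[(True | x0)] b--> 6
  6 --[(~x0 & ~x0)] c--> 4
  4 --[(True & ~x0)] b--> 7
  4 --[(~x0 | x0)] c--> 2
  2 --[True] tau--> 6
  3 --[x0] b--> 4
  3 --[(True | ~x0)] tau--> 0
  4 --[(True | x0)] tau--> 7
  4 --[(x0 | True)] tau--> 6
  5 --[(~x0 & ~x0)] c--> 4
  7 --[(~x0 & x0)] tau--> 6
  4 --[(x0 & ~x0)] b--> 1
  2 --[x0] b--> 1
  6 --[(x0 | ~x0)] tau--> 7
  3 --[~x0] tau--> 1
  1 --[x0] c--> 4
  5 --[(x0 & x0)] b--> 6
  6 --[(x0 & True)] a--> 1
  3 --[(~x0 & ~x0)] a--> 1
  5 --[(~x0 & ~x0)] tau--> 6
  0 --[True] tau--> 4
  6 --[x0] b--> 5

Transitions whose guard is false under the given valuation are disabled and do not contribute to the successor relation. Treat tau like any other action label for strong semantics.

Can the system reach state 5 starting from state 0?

Answer: UNREACHABLE

Working:
16 transition(s) survive guard evaluation.
Layer 0: {0}
Layer 1: {4}  total {0,4}
Layer 2: {2,6,7}  total {0,2,4,6,7}
Reachable = {0,2,4,6,7}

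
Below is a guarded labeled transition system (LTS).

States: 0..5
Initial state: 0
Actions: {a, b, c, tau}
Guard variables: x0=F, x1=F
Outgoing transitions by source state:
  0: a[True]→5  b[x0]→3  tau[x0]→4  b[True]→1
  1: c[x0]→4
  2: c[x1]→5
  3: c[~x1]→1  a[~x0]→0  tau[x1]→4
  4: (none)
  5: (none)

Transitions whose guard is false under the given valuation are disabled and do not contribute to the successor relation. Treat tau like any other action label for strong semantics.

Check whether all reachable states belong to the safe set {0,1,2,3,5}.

Inv-set: {0,1,2,3,5}
R = {0,1,5}
  0: safe
  1: safe
  5: safe

Answer: INVARIANT HOLDS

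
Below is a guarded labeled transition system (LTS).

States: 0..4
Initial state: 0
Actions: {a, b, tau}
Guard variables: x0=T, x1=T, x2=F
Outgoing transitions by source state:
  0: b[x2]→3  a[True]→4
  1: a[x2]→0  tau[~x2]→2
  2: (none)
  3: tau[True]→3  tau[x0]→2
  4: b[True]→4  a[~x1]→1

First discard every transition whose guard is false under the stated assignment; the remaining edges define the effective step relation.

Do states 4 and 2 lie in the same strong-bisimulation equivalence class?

Compute ~ classes (split until stable):
  P[0] = {{0,1,2,3,4}}
  P[1] = {{0},{1,3},{2},{4}}
  P[2] = {{0},{1},{2},{3},{4}}
stable after 3 split(s): 5 block(s)
4∈{4}, 2∈{2}

Answer: NOT BISIMILAR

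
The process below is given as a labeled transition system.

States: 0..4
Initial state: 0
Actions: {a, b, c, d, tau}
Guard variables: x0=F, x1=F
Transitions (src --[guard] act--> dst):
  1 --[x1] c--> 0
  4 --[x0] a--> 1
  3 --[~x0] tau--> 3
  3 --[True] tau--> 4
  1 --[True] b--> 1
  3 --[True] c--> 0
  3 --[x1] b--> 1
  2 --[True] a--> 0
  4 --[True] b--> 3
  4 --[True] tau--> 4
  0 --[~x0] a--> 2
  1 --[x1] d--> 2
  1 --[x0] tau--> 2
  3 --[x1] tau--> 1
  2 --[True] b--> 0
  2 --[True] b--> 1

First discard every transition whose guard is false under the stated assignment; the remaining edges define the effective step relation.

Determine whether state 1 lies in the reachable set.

Answer: REACHABLE

Trace:
Guard filter leaves 10 enabled edge(s).
L0 = {0}
L1 = {2}  now seen {0,2}
L2 = {1}  now seen {0,1,2}
R = {0,1,2}
witness 1: a·b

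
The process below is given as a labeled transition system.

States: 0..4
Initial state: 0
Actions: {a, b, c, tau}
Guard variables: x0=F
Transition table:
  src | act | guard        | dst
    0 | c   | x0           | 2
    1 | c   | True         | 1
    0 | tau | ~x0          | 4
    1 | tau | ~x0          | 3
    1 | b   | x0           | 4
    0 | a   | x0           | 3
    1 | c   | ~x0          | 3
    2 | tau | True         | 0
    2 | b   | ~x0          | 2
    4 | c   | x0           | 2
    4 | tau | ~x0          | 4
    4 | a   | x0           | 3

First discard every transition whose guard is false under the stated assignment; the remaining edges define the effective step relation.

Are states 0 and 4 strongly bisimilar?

Answer: BISIMILAR

Working:
Bisimulation quotient by refinement:
  round 0: {{0,1,2,3,4}}
  round 1: {{0,4},{1},{2},{3}}
4 equivalence class(es) (converged in 2)
[0]={0,4}  [4]={0,4}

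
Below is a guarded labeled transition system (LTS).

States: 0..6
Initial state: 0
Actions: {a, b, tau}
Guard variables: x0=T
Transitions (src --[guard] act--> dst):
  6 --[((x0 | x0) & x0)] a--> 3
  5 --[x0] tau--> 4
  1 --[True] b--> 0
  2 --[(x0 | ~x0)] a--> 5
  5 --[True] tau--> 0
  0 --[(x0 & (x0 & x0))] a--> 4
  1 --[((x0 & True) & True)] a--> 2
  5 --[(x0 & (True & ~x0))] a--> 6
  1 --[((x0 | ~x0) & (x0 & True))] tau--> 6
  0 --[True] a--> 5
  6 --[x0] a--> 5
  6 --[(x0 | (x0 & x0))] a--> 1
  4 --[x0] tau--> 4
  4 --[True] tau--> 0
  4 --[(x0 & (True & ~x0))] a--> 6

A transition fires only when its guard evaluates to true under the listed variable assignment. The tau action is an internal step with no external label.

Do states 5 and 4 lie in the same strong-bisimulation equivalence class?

Answer: BISIMILAR

Working:
Refine partition for ~:
  round 0: {{0,1,2,3,4,5,6}}
  round 1: {{0,2,6},{1},{3},{4,5}}
  round 2: {{0,2},{1},{3},{4,5},{6}}
stable after 3 split(s): 5 block(s)
5∈{4,5}, 4∈{4,5}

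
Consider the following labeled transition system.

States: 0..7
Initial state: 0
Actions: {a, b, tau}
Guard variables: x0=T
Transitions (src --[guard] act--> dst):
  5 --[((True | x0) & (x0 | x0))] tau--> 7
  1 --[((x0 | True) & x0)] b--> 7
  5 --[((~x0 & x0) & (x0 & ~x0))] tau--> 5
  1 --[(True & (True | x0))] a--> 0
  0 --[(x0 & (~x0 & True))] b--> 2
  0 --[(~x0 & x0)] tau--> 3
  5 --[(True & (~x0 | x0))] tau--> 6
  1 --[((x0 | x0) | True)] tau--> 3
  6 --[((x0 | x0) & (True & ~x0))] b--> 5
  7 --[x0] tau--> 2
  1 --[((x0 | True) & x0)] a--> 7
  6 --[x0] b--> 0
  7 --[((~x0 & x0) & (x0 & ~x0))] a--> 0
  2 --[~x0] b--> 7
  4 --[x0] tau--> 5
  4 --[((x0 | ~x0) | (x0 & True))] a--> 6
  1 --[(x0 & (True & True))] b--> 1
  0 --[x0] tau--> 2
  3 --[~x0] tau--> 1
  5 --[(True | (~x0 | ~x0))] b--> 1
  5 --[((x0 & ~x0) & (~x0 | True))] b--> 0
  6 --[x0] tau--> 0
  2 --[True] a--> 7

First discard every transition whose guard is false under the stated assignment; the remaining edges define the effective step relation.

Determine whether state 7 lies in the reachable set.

Guard filter leaves 15 enabled edge(s).
depth 0: {0}
depth 1: {2}  cumulative {0,2}
depth 2: {7}  cumulative {0,2,7}
R = {0,2,7}
trace reaching 7: tau·a

Answer: REACHABLE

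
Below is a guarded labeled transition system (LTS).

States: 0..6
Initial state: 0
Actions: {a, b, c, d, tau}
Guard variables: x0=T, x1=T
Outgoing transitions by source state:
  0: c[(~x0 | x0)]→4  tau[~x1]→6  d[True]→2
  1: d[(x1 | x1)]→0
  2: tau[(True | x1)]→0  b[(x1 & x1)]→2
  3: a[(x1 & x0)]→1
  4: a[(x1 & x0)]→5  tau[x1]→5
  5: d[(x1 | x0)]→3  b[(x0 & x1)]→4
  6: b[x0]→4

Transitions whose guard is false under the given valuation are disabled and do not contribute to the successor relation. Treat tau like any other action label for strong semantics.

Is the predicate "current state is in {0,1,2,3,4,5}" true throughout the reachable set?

Inv-set: {0,1,2,3,4,5}
Reach set: {0,1,2,3,4,5}
  0: ✓
  1: ✓
  2: ✓
  3: ✓
  4: ✓
  5: ✓

Answer: INVARIANT HOLDS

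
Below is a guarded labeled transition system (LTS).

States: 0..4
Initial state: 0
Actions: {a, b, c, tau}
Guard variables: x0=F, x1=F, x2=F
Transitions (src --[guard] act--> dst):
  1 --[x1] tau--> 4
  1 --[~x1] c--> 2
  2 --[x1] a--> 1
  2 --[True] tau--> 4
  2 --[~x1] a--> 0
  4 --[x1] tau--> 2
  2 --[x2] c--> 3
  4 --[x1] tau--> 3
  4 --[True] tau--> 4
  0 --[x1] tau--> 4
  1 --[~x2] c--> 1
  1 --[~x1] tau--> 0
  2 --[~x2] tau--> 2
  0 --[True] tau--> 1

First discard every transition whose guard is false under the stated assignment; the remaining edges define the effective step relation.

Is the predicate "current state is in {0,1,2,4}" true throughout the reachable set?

Inv-set: {0,1,2,4}
R = {0,1,2,4}
  0: safe
  1: safe
  2: safe
  4: safe

Answer: INVARIANT HOLDS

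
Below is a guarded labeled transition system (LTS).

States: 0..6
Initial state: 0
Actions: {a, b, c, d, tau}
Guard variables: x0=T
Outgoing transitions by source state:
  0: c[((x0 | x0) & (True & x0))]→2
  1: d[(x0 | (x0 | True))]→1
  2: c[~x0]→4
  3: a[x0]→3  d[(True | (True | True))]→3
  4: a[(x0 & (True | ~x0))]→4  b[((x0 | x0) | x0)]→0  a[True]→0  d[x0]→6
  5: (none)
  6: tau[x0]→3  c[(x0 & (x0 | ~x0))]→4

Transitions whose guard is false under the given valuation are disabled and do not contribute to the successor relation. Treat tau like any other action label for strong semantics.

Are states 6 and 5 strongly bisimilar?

Answer: NOT BISIMILAR

Trace:
Compute ~ classes (split until stable):
  π0 = {{0,1,2,3,4,5,6}}
  π1 = {{0},{1},{2,5},{3},{4},{6}}
6 equivalence class(es) (converged in 2)
class of 6: {6}; class of 5: {2,5}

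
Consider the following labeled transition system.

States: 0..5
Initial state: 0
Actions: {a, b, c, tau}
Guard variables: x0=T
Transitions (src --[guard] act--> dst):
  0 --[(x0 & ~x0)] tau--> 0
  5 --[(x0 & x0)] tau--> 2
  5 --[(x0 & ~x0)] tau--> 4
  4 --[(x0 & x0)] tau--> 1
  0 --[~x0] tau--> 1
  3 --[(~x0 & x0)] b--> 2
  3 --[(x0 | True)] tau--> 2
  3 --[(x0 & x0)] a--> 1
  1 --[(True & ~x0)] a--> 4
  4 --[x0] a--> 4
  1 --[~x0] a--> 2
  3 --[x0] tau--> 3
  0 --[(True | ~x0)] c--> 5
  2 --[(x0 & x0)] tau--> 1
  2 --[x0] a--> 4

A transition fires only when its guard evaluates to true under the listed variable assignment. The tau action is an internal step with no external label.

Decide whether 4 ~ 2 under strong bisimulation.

Answer: BISIMILAR

Analysis:
Refine partition for ~:
  P[0] = {{0,1,2,3,4,5}}
  P[1] = {{0},{1},{2,3,4},{5}}
  P[2] = {{0},{1},{2,4},{3},{5}}
Fixed point at round 3; 5 class(es).
class of 4: {2,4}; class of 2: {2,4}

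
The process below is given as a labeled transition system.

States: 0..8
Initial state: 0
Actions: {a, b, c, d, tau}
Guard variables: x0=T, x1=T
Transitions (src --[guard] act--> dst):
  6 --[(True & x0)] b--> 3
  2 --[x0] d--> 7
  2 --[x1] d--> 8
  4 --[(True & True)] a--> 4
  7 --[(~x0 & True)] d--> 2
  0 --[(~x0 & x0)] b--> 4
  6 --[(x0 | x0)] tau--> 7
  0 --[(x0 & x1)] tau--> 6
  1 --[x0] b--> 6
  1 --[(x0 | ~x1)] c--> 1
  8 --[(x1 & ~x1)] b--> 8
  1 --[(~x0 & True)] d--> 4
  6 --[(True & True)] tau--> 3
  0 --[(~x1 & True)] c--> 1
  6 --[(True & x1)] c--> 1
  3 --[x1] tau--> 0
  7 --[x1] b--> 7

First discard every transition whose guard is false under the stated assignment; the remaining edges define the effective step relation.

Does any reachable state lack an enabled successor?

Answer: DEADLOCK-FREE

Analysis:
Reach set: {0,1,3,6,7}
  0: tau→6  [1 exit(s)]
  1: b→6  c→1  [2 exit(s)]
  3: tau→0  [1 exit(s)]
  6: b→3  c→1  tau→3  tau→7  [4 exit(s)]
  7: b→7  [1 exit(s)]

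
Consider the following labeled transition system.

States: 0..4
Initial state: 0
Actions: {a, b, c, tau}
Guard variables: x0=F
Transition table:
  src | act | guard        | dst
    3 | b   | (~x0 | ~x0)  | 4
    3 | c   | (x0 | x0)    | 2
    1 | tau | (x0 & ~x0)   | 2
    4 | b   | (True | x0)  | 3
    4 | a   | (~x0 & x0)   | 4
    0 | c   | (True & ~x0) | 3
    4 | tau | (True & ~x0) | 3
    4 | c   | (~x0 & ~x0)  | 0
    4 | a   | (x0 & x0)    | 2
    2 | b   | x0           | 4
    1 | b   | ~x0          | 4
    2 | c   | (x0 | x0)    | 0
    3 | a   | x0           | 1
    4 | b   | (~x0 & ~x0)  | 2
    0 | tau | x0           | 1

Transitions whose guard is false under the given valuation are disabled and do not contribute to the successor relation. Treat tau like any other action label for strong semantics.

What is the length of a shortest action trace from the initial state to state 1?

Answer: UNREACHABLE

Analysis:
BFS to 1:
  Layer 0: {0}
  Layer 1: {3}
  Layer 2: {4}
  Layer 3: {2}
1 never appears.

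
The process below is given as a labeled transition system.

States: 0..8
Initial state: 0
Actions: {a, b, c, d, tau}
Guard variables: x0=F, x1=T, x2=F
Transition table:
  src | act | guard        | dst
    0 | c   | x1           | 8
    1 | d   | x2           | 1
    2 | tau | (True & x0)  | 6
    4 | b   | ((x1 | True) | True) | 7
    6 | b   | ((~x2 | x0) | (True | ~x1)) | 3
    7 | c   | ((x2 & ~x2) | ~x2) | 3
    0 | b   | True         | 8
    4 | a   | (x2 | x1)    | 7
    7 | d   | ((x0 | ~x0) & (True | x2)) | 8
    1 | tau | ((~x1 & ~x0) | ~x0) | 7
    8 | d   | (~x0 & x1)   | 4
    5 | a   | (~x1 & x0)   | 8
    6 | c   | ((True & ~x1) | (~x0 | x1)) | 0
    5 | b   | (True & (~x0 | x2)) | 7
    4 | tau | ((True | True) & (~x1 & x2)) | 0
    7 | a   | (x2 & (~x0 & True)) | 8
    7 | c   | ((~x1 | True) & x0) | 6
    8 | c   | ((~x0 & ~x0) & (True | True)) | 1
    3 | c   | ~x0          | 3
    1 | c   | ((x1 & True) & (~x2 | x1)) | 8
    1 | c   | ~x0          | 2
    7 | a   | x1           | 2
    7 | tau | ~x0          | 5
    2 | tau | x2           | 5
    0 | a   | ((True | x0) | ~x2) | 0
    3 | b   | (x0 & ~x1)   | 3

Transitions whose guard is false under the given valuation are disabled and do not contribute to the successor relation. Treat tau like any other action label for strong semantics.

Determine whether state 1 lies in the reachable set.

Guard filter leaves 18 enabled edge(s).
depth 0: {0}
depth 1: {8}  cumulative {0,8}
depth 2: {1,4}  cumulative {0,1,4,8}
depth 3: {2,7}  cumulative {0,1,2,4,7,8}
depth 4: {3,5}  cumulative {0,1,2,3,4,5,7,8}
R = {0,1,2,3,4,5,7,8}
Path to 1: c·c

Answer: REACHABLE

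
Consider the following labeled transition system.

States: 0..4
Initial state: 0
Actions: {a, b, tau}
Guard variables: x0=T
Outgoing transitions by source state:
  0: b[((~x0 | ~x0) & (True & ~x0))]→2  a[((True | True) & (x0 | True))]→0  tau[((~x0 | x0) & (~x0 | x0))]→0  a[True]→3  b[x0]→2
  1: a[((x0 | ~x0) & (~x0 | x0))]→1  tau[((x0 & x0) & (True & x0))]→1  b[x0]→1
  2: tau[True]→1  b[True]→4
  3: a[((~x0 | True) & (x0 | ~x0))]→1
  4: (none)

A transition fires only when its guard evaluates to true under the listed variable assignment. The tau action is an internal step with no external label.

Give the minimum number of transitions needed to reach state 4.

BFS to 4:
  Layer 0: {0}
  Layer 1: {2,3}
  Layer 2: {1,4}
depth(4)=2, e.g. b·b

Answer: 2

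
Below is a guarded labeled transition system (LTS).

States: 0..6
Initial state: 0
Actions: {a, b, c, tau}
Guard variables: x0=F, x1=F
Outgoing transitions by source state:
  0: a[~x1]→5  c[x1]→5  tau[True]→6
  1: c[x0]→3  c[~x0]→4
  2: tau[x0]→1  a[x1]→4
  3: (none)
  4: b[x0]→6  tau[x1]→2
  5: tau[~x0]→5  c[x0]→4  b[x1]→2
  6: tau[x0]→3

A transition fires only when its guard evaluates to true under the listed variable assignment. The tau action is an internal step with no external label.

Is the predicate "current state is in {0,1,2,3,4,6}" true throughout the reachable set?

Answer: INVARIANT VIOLATED at state 5

Working:
Inv-set: {0,1,2,3,4,6}
R = {0,5,6}
  0: safe
  5: VIOLATES
  6: safe
counterexample path to 5: a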